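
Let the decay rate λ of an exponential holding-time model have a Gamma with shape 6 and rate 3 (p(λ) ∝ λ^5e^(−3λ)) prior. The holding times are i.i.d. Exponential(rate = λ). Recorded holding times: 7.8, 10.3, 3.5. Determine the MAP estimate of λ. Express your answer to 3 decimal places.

The Exponential(rate=λ) likelihood is ∝ λ^n e^(−λΣtᵢ). Here n = 3 and Σtᵢ = 7.8 + 10.3 + 3.5 = 21.6.
Posterior ∝ λ^5e^(−3λ) · λ^3e^(−21.6λ) = λ^8e^(−24.6λ), i.e. Gamma(9, 24.6).
Mode = (a−1)/b = 8/24.6 ≈ 0.325.

λ̂_MAP = 0.325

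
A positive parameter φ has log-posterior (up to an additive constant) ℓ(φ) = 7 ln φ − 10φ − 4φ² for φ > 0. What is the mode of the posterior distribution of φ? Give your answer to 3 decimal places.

ℓ'(φ) = 7/φ − 10 − 8φ. Setting this to zero and multiplying by φ: 8φ² + 10φ − 7 = 0.
φ = (−10 + √(10² + 4·8·7)) / (2·8) = (−10 + √324) / 16 = (−10 + 18)/16 = 1/2.
ℓ''(φ) = −7/φ² − 8 < 0, confirming a maximum.

φ̂_MAP = 0.500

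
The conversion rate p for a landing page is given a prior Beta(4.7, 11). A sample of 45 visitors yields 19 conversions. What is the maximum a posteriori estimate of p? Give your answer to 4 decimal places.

Prior: Beta(4.7, 11).
Data: 19 successes in 45 trials. The binomial likelihood contributes p^19(1−p)^26, so the posterior is Beta(4.7+19, 11+26) = Beta(23.7, 37).
For Beta(a, b) with a, b > 1 the mode is (a−1)/(a+b−2) = 22.7/58.7 ≈ 0.3867.

p̂_MAP = 0.3867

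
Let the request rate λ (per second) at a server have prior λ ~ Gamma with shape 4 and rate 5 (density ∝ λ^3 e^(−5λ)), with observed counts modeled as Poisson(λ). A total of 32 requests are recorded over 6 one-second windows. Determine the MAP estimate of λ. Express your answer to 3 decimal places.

Σxᵢ = 32, n = 6.
Posterior ∝ λ^3e^(−5λ) · λ^32e^(−6λ) = λ^35e^(−11λ), i.e. Gamma(shape=36, rate=11).
The mode of a Gamma(a, b) with a ≥ 1 (shape–rate) is (a−1)/b = 35/11 ≈ 3.182.

λ̂_MAP = 3.182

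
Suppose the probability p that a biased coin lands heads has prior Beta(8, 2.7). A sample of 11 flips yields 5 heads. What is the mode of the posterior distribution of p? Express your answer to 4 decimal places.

p̂_MAP = 0.6091

Prior: Beta(8, 2.7).
Data: 5 successes in 11 trials. The binomial likelihood contributes p^5(1−p)^6, so the posterior is Beta(8+5, 2.7+6) = Beta(13, 8.7).
For Beta(a, b) with a, b > 1 the mode is (a−1)/(a+b−2) = 12/19.7 ≈ 0.6091.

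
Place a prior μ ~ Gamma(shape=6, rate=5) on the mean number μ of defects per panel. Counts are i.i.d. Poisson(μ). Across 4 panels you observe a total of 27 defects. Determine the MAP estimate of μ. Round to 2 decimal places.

Σxᵢ = 27, n = 4.
Posterior ∝ μ^5e^(−5μ) · μ^27e^(−4μ) = μ^32e^(−9μ), i.e. Gamma(shape=33, rate=9).
The mode of a Gamma(a, b) with a ≥ 1 (shape–rate) is (a−1)/b = 32/9 ≈ 3.56.

μ̂_MAP = 3.56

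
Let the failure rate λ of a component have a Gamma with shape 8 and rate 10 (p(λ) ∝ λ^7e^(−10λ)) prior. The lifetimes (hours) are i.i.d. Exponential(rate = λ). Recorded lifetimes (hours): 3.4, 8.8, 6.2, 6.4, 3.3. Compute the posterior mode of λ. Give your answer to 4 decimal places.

The Exponential(rate=λ) likelihood is ∝ λ^n e^(−λΣtᵢ). Here n = 5 and Σtᵢ = 3.4 + 8.8 + 6.2 + 6.4 + 3.3 = 28.1.
Posterior ∝ λ^7e^(−10λ) · λ^5e^(−28.1λ) = λ^12e^(−38.1λ), i.e. Gamma(13, 38.1).
Mode = (a−1)/b = 12/38.1 ≈ 0.3150.

λ̂_MAP = 0.3150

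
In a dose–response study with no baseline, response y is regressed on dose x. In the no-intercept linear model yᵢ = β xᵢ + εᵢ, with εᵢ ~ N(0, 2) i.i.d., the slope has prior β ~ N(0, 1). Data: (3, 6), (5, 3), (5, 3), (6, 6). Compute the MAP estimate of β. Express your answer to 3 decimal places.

β̂_MAP = 0.866

log p(β | y) = −Σ(yᵢ − βxᵢ)²/(2·2) − β²/(2·1) + const.
Setting the derivative to zero: Σxᵢ(yᵢ − βxᵢ)/2 − β/1 = 0, so β = Σxᵢyᵢ / (Σxᵢ² + σ²/τ²).
Σxᵢyᵢ = 3·6 + 5·3 + 5·3 + 6·6 = 84; Σxᵢ² = 95; σ²/τ² = 2.
β̂_MAP = 84 / (95 + 2) = 84/97 ≈ 0.866.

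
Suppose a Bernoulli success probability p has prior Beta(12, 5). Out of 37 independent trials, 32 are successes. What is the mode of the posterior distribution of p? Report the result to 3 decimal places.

p̂_MAP = 0.827

Prior: Beta(12, 5).
Data: 32 successes in 37 trials. The binomial likelihood contributes p^32(1−p)^5, so the posterior is Beta(12+32, 5+5) = Beta(44, 10).
For Beta(a, b) with a, b > 1 the mode is (a−1)/(a+b−2) = 43/52 ≈ 0.827.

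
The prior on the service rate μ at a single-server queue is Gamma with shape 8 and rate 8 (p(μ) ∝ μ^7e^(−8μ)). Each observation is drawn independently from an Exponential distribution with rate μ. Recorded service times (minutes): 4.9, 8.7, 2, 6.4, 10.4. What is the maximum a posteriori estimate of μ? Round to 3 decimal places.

μ̂_MAP = 0.297

The Exponential(rate=μ) likelihood is ∝ μ^n e^(−μΣtᵢ). Here n = 5 and Σtᵢ = 4.9 + 8.7 + 2 + 6.4 + 10.4 = 32.4.
Posterior ∝ μ^7e^(−8μ) · μ^5e^(−32.4μ) = μ^12e^(−40.4μ), i.e. Gamma(13, 40.4).
Mode = (a−1)/b = 12/40.4 ≈ 0.297.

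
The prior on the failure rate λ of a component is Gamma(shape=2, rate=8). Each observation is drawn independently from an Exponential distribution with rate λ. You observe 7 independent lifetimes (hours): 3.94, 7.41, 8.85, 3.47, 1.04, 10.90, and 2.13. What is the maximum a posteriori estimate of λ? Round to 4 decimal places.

λ̂_MAP = 0.1749

The Exponential(rate=λ) likelihood is ∝ λ^n e^(−λΣtᵢ). Here n = 7 and Σtᵢ = 3.94 + 7.41 + 8.85 + 3.47 + 1.04 + 10.90 + 2.13 = 37.74.
Posterior ∝ λe^(−8λ) · λ^7e^(−37.74λ) = λ^8e^(−45.74λ), i.e. Gamma(9, 45.74).
Mode = (a−1)/b = 8/45.74 ≈ 0.1749.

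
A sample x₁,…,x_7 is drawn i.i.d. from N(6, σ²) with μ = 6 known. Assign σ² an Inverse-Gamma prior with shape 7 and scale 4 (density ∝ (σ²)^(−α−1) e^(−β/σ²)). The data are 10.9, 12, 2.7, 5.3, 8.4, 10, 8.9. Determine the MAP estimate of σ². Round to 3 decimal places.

σ̂²_MAP = 4.763

Sum of squared deviations about the known mean: SS = (10.9−6)² + (12−6)² + (2.7−6)² + (5.3−6)² + (8.4−6)² + (10−6)² + (8.9−6)² = 101.56.
The Normal likelihood contributes (σ²)^(−n/2) exp(−SS/(2σ²)), so the posterior is Inverse-Gamma(α + n/2, β + SS/2) = Inverse-Gamma(10.5, 54.78).
The mode of Inverse-Gamma(a, b) is b/(a+1) = 54.78/11.5 ≈ 4.763.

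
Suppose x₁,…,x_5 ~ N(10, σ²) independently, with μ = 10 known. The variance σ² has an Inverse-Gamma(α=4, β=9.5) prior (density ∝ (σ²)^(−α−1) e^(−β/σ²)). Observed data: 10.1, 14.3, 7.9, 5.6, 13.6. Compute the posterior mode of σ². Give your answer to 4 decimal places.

σ̂²_MAP = 4.9487

Sum of squared deviations about the known mean: SS = (10.1−10)² + (14.3−10)² + (7.9−10)² + (5.6−10)² + (13.6−10)² = 55.23.
The Normal likelihood contributes (σ²)^(−n/2) exp(−SS/(2σ²)), so the posterior is Inverse-Gamma(α + n/2, β + SS/2) = Inverse-Gamma(6.5, 37.115).
The mode of Inverse-Gamma(a, b) is b/(a+1) = 37.115/7.5 ≈ 4.9487.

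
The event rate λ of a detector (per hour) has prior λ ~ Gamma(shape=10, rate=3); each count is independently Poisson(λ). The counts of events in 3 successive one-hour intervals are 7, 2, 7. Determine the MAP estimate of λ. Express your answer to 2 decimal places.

Σxᵢ = 7+2+7 = 16, with n = 3.
Posterior ∝ λ^9e^(−3λ) · λ^16e^(−3λ) = λ^25e^(−6λ), i.e. Gamma(shape=26, rate=6).
The mode of a Gamma(a, b) with a ≥ 1 (shape–rate) is (a−1)/b = 25/6 ≈ 4.17.

λ̂_MAP = 4.17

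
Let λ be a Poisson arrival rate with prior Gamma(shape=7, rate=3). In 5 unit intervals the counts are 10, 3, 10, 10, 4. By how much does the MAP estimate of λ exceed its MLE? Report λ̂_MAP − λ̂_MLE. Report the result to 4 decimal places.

Σxᵢ = 37. Posterior is Gamma(44, 8); MAP = (44−1)/8 = 43/8 ≈ 5.37500.
MLE = x̄ = 37/5 ≈ 7.40000.
Difference = 43/8 − 37/5 = -81/40 ≈ -2.0250.

MAP − MLE = -2.0250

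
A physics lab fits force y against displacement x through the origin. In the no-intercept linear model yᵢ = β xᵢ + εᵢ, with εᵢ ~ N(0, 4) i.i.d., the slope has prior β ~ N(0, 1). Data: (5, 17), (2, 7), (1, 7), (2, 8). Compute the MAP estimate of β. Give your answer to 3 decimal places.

β̂_MAP = 3.211

log p(β | y) = −Σ(yᵢ − βxᵢ)²/(2·4) − β²/(2·1) + const.
Setting the derivative to zero: Σxᵢ(yᵢ − βxᵢ)/4 − β/1 = 0, so β = Σxᵢyᵢ / (Σxᵢ² + σ²/τ²).
Σxᵢyᵢ = 5·17 + 2·7 + 1·7 + 2·8 = 122; Σxᵢ² = 34; σ²/τ² = 4.
β̂_MAP = 122 / (34 + 4) = 122/38 ≈ 3.211.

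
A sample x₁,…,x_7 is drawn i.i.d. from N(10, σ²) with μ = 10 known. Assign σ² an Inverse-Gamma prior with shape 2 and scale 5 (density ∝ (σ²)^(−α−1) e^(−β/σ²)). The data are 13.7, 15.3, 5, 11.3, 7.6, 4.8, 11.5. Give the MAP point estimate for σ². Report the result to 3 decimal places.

σ̂²_MAP = 8.732

Sum of squared deviations about the known mean: SS = (13.7−10)² + (15.3−10)² + (5−10)² + (11.3−10)² + (7.6−10)² + (4.8−10)² + (11.5−10)² = 103.52.
The Normal likelihood contributes (σ²)^(−n/2) exp(−SS/(2σ²)), so the posterior is Inverse-Gamma(α + n/2, β + SS/2) = Inverse-Gamma(5.5, 56.76).
The mode of Inverse-Gamma(a, b) is b/(a+1) = 56.76/6.5 ≈ 8.732.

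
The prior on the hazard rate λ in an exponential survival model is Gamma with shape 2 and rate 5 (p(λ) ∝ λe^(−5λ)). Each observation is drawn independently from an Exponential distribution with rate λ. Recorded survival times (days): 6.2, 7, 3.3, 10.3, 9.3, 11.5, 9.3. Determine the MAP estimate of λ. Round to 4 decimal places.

λ̂_MAP = 0.1292

The Exponential(rate=λ) likelihood is ∝ λ^n e^(−λΣtᵢ). Here n = 7 and Σtᵢ = 6.2 + 7 + 3.3 + 10.3 + 9.3 + 11.5 + 9.3 = 56.9.
Posterior ∝ λe^(−5λ) · λ^7e^(−56.9λ) = λ^8e^(−61.9λ), i.e. Gamma(9, 61.9).
Mode = (a−1)/b = 8/61.9 ≈ 0.1292.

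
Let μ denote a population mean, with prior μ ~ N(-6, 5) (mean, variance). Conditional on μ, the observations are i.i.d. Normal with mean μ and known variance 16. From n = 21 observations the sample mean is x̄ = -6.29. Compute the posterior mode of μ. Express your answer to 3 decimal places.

μ̂_MAP = -6.252

n = 21, x̄ = -6.29.
For a Normal prior and Normal likelihood with known variance, the posterior is Normal; its mode equals its mean, the precision-weighted average.
Prior precision 1/σ₀² = 1/5 = 0.2; data precision n/σ² = 21/16 = 1.3125.
μ̂ = (0.2·(-6) + 1.3125·(-6.29)) / (0.2 + 1.3125) = (-9.455625)/1.5125 = -15129/2420 ≈ -6.252.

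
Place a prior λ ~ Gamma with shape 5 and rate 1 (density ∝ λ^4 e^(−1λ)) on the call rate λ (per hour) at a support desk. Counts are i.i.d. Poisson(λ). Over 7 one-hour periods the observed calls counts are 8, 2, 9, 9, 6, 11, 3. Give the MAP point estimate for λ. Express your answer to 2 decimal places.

Σxᵢ = 8+2+9+9+6+11+3 = 48, with n = 7.
Posterior ∝ λ^4e^(−1λ) · λ^48e^(−7λ) = λ^52e^(−8λ), i.e. Gamma(shape=53, rate=8).
The mode of a Gamma(a, b) with a ≥ 1 (shape–rate) is (a−1)/b = 52/8 ≈ 6.50.

λ̂_MAP = 6.50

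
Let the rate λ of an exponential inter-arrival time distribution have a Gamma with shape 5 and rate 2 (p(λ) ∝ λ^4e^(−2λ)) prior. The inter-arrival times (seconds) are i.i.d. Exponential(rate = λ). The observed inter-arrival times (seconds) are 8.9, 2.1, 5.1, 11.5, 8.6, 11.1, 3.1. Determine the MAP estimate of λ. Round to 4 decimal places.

λ̂_MAP = 0.2099

The Exponential(rate=λ) likelihood is ∝ λ^n e^(−λΣtᵢ). Here n = 7 and Σtᵢ = 8.9 + 2.1 + 5.1 + 11.5 + 8.6 + 11.1 + 3.1 = 50.4.
Posterior ∝ λ^4e^(−2λ) · λ^7e^(−50.4λ) = λ^11e^(−52.4λ), i.e. Gamma(12, 52.4).
Mode = (a−1)/b = 11/52.4 ≈ 0.2099.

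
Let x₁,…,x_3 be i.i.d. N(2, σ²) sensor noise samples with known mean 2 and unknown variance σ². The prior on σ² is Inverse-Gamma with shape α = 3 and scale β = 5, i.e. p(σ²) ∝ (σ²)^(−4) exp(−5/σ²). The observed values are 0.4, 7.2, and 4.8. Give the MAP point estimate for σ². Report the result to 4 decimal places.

σ̂²_MAP = 4.3127

Sum of squared deviations about the known mean: SS = (0.4−2)² + (7.2−2)² + (4.8−2)² = 37.44.
The Normal likelihood contributes (σ²)^(−n/2) exp(−SS/(2σ²)), so the posterior is Inverse-Gamma(α + n/2, β + SS/2) = Inverse-Gamma(4.5, 23.72).
The mode of Inverse-Gamma(a, b) is b/(a+1) = 23.72/5.5 ≈ 4.3127.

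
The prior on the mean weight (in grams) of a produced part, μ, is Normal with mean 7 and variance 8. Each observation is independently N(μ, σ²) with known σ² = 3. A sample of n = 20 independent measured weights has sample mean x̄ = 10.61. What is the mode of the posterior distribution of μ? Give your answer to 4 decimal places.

n = 20, x̄ = 10.61.
For a Normal prior and Normal likelihood with known variance, the posterior is Normal; its mode equals its mean, the precision-weighted average.
Prior precision 1/σ₀² = 1/8 = 0.125; data precision n/σ² = 20/3.
μ̂ = (0.125·7 + (20/3)·10.61) / (0.125 + 20/3) = (8593/120)/(163/24) = 8593/815 ≈ 10.5436.

μ̂_MAP = 10.5436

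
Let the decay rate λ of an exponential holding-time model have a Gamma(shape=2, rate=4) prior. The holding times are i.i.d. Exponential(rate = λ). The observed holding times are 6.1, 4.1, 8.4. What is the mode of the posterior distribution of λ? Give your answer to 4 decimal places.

The Exponential(rate=λ) likelihood is ∝ λ^n e^(−λΣtᵢ). Here n = 3 and Σtᵢ = 6.1 + 4.1 + 8.4 = 18.6.
Posterior ∝ λe^(−4λ) · λ^3e^(−18.6λ) = λ^4e^(−22.6λ), i.e. Gamma(5, 22.6).
Mode = (a−1)/b = 4/22.6 ≈ 0.1770.

λ̂_MAP = 0.1770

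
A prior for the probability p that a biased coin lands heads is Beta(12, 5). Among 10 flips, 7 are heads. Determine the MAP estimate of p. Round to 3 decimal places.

Prior: Beta(12, 5).
Data: 7 successes in 10 trials. The binomial likelihood contributes p^7(1−p)^3, so the posterior is Beta(12+7, 5+3) = Beta(19, 8).
For Beta(a, b) with a, b > 1 the mode is (a−1)/(a+b−2) = 18/25 ≈ 0.720.

p̂_MAP = 0.720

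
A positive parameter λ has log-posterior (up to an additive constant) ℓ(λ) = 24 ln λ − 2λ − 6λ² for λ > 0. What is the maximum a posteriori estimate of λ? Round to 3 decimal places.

ℓ'(λ) = 24/λ − 2 − 12λ. Setting this to zero and multiplying by λ: 12λ² + 2λ − 24 = 0.
λ = (−2 + √(2² + 4·12·24)) / (2·12) = (−2 + √1156) / 24 = (−2 + 34)/24 = 4/3.
ℓ''(λ) = −24/λ² − 12 < 0, confirming a maximum.

λ̂_MAP = 1.333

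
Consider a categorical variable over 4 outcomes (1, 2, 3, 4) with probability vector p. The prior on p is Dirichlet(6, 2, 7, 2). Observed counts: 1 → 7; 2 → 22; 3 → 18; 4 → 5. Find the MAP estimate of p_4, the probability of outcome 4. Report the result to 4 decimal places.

The posterior is Dirichlet(αᵢ + nᵢ) = Dirichlet(13, 24, 25, 7).
For a Dirichlet(a₁,…,a_K) with all aᵢ > 1, the mode has j-th component (aⱼ − 1)/(Σaᵢ − K).
Here Σaᵢ = 69 and K = 4, so p_4 = (7 − 1)/(69 − 4) = 6/65 ≈ 0.0923.

MAP estimate: 0.0923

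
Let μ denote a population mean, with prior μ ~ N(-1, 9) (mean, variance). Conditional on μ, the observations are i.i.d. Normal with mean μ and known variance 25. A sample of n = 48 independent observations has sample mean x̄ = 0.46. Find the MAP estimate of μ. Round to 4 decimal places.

n = 48, x̄ = 0.46.
For a Normal prior and Normal likelihood with known variance, the posterior is Normal; its mode equals its mean, the precision-weighted average.
Prior precision 1/σ₀² = 1/9; data precision n/σ² = 48/25 = 1.92.
μ̂ = ((1/9)·(-1) + 1.92·0.46) / (1/9 + 1.92) = (4343/5625)/(457/225) = 4343/11425 ≈ 0.3801.

μ̂_MAP = 0.3801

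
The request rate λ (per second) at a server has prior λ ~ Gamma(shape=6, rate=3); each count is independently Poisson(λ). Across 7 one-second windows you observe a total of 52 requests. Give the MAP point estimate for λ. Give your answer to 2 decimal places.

Σxᵢ = 52, n = 7.
Posterior ∝ λ^5e^(−3λ) · λ^52e^(−7λ) = λ^57e^(−10λ), i.e. Gamma(shape=58, rate=10).
The mode of a Gamma(a, b) with a ≥ 1 (shape–rate) is (a−1)/b = 57/10 ≈ 5.70.

λ̂_MAP = 5.70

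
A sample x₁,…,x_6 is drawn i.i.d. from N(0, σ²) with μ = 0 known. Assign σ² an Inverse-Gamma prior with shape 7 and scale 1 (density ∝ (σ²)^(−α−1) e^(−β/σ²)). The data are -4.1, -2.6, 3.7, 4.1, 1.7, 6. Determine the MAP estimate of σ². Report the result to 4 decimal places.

σ̂²_MAP = 4.3164

Sum of squared deviations about the known mean: SS = (-4.1−0)² + (-2.6−0)² + (3.7−0)² + (4.1−0)² + (1.7−0)² + (6−0)² = 92.96.
The Normal likelihood contributes (σ²)^(−n/2) exp(−SS/(2σ²)), so the posterior is Inverse-Gamma(α + n/2, β + SS/2) = Inverse-Gamma(10, 47.48).
The mode of Inverse-Gamma(a, b) is b/(a+1) = 47.48/11 ≈ 4.3164.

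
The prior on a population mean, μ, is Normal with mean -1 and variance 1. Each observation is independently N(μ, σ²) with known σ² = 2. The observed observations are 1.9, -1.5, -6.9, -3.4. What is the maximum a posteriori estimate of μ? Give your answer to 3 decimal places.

μ̂_MAP = -1.983

n = 4; x̄ = (1.9 + (-1.5) + (-6.9) + (-3.4))/4 = -9.9/4 = -2.475.
For a Normal prior and Normal likelihood with known variance, the posterior is Normal; its mode equals its mean, the precision-weighted average.
Prior precision 1/σ₀² = 1/1 = 1; data precision n/σ² = 4/2 = 2.
μ̂ = (1·(-1) + 2·(-2.475)) / (1 + 2) = (-5.95)/3 = -119/60 ≈ -1.983.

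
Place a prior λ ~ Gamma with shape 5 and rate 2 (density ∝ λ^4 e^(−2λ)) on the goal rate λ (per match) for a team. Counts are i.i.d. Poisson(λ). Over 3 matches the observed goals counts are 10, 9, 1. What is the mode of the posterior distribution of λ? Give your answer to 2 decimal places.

λ̂_MAP = 4.80

Σxᵢ = 10+9+1 = 20, with n = 3.
Posterior ∝ λ^4e^(−2λ) · λ^20e^(−3λ) = λ^24e^(−5λ), i.e. Gamma(shape=25, rate=5).
The mode of a Gamma(a, b) with a ≥ 1 (shape–rate) is (a−1)/b = 24/5 ≈ 4.80.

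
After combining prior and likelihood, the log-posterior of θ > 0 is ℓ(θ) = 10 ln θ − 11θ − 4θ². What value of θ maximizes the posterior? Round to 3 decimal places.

θ̂_MAP = 0.625

ℓ'(θ) = 10/θ − 11 − 8θ. Setting this to zero and multiplying by θ: 8θ² + 11θ − 10 = 0.
θ = (−11 + √(11² + 4·8·10)) / (2·8) = (−11 + √441) / 16 = (−11 + 21)/16 = 5/8.
ℓ''(θ) = −10/θ² − 8 < 0, confirming a maximum.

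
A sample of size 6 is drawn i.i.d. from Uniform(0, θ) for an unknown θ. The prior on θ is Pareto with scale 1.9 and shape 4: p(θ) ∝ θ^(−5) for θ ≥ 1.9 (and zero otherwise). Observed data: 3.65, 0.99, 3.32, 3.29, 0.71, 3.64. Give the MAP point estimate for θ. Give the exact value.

θ̂_MAP = 3.65

The Uniform(0, θ) likelihood is θ^(−n) for θ ≥ max(xᵢ), zero otherwise. Here max(xᵢ) = 3.65.
Posterior ∝ θ^(−5) · θ^(−6) = θ^(−11) on θ ≥ max(1.9, 3.65) = 3.65.
This density is strictly decreasing in θ, so the posterior mode lies at the lower boundary of the support.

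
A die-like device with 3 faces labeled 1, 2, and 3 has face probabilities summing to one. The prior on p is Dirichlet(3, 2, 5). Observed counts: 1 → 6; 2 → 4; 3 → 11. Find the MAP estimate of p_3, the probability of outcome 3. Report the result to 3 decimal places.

The posterior is Dirichlet(αᵢ + nᵢ) = Dirichlet(9, 6, 16).
For a Dirichlet(a₁,…,a_K) with all aᵢ > 1, the mode has j-th component (aⱼ − 1)/(Σaᵢ − K).
Here Σaᵢ = 31 and K = 3, so p_3 = (16 − 1)/(31 − 3) = 15/28 ≈ 0.536.

MAP estimate: 0.536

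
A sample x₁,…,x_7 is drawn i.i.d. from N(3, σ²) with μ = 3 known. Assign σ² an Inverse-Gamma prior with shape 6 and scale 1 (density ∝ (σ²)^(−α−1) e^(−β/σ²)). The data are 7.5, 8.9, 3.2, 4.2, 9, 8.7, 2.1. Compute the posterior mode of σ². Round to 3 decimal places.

Sum of squared deviations about the known mean: SS = (7.5−3)² + (8.9−3)² + (3.2−3)² + (4.2−3)² + (9−3)² + (8.7−3)² + (2.1−3)² = 125.84.
The Normal likelihood contributes (σ²)^(−n/2) exp(−SS/(2σ²)), so the posterior is Inverse-Gamma(α + n/2, β + SS/2) = Inverse-Gamma(9.5, 63.92).
The mode of Inverse-Gamma(a, b) is b/(a+1) = 63.92/10.5 ≈ 6.088.

σ̂²_MAP = 6.088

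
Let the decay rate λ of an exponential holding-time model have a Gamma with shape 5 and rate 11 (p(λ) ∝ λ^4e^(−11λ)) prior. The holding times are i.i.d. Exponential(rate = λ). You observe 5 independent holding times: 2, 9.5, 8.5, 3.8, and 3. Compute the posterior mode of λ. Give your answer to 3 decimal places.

The Exponential(rate=λ) likelihood is ∝ λ^n e^(−λΣtᵢ). Here n = 5 and Σtᵢ = 2 + 9.5 + 8.5 + 3.8 + 3 = 26.8.
Posterior ∝ λ^4e^(−11λ) · λ^5e^(−26.8λ) = λ^9e^(−37.8λ), i.e. Gamma(10, 37.8).
Mode = (a−1)/b = 9/37.8 ≈ 0.238.

λ̂_MAP = 0.238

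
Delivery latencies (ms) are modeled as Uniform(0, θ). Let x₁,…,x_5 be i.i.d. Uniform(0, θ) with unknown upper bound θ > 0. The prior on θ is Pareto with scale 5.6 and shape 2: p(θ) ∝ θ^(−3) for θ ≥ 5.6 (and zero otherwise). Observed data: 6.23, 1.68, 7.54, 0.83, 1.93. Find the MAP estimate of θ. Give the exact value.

θ̂_MAP = 7.54

The Uniform(0, θ) likelihood is θ^(−n) for θ ≥ max(xᵢ), zero otherwise. Here max(xᵢ) = 7.54.
Posterior ∝ θ^(−3) · θ^(−5) = θ^(−8) on θ ≥ max(5.6, 7.54) = 7.54.
This density is strictly decreasing in θ, so the posterior mode lies at the lower boundary of the support.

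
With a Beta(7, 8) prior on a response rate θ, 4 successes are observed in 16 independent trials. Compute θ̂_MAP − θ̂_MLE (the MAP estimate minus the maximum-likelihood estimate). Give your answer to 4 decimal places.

Posterior is Beta(11, 20); MAP = (11−1)/(31−2) = 10/29 ≈ 0.34483.
MLE ignores the prior: θ̂_MLE = k/n = 4/16 ≈ 0.25000.
Difference = 10/29 − 4/16 = 11/116 ≈ 0.0948.

MAP − MLE = 0.0948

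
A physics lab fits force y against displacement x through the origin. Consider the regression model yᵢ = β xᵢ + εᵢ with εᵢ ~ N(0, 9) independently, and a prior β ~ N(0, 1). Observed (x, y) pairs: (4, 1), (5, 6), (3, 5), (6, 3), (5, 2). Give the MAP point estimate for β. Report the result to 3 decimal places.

log p(β | y) = −Σ(yᵢ − βxᵢ)²/(2·9) − β²/(2·1) + const.
Setting the derivative to zero: Σxᵢ(yᵢ − βxᵢ)/9 − β/1 = 0, so β = Σxᵢyᵢ / (Σxᵢ² + σ²/τ²).
Σxᵢyᵢ = 4·1 + 5·6 + 3·5 + 6·3 + 5·2 = 77; Σxᵢ² = 111; σ²/τ² = 9.
β̂_MAP = 77 / (111 + 9) = 77/120 ≈ 0.642.

β̂_MAP = 0.642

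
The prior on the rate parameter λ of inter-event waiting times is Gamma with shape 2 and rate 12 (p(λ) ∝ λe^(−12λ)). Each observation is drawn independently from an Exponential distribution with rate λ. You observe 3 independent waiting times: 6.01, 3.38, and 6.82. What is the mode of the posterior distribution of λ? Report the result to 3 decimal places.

The Exponential(rate=λ) likelihood is ∝ λ^n e^(−λΣtᵢ). Here n = 3 and Σtᵢ = 6.01 + 3.38 + 6.82 = 16.21.
Posterior ∝ λe^(−12λ) · λ^3e^(−16.21λ) = λ^4e^(−28.21λ), i.e. Gamma(5, 28.21).
Mode = (a−1)/b = 4/28.21 ≈ 0.142.

λ̂_MAP = 0.142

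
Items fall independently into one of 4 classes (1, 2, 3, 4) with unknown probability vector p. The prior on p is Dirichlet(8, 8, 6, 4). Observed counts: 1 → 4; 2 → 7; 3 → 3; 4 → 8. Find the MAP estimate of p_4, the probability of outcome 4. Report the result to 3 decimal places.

The posterior is Dirichlet(αᵢ + nᵢ) = Dirichlet(12, 15, 9, 12).
For a Dirichlet(a₁,…,a_K) with all aᵢ > 1, the mode has j-th component (aⱼ − 1)/(Σaᵢ − K).
Here Σaᵢ = 48 and K = 4, so p_4 = (12 − 1)/(48 − 4) = 11/44 ≈ 0.250.

MAP estimate: 0.250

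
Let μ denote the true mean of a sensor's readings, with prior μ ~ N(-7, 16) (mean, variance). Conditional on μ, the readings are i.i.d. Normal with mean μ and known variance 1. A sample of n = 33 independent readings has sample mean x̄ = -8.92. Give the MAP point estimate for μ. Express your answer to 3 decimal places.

n = 33, x̄ = -8.92.
For a Normal prior and Normal likelihood with known variance, the posterior is Normal; its mode equals its mean, the precision-weighted average.
Prior precision 1/σ₀² = 1/16 = 0.0625; data precision n/σ² = 33/1 = 33.
μ̂ = (0.0625·(-7) + 33·(-8.92)) / (0.0625 + 33) = (-294.7975)/33.0625 = -117919/13225 ≈ -8.916.

μ̂_MAP = -8.916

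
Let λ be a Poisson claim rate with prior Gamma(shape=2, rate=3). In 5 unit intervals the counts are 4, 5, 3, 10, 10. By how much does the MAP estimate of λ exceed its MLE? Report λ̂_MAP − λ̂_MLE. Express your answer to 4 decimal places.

MAP − MLE = -2.2750

Σxᵢ = 32. Posterior is Gamma(34, 8); MAP = (34−1)/8 = 33/8 ≈ 4.12500.
MLE = x̄ = 32/5 ≈ 6.40000.
Difference = 33/8 − 32/5 = -91/40 ≈ -2.2750.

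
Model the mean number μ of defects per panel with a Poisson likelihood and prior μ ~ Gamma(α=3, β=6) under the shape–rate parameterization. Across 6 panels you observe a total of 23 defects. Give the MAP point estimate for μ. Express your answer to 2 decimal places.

μ̂_MAP = 2.08

Σxᵢ = 23, n = 6.
Posterior ∝ μ^2e^(−6μ) · μ^23e^(−6μ) = μ^25e^(−12μ), i.e. Gamma(shape=26, rate=12).
The mode of a Gamma(a, b) with a ≥ 1 (shape–rate) is (a−1)/b = 25/12 ≈ 2.08.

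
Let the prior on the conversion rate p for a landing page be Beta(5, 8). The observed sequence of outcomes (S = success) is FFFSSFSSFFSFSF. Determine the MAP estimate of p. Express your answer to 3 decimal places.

Prior: Beta(5, 8).
Data: 6 successes in 14 trials (from the sequence). The binomial likelihood contributes p^6(1−p)^8, so the posterior is Beta(5+6, 8+8) = Beta(11, 16).
For Beta(a, b) with a, b > 1 the mode is (a−1)/(a+b−2) = 10/25 ≈ 0.400.

p̂_MAP = 0.400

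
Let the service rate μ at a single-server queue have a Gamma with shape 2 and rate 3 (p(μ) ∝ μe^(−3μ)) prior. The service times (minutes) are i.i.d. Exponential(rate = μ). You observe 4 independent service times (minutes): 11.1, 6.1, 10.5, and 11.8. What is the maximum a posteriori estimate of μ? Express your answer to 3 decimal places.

The Exponential(rate=μ) likelihood is ∝ μ^n e^(−μΣtᵢ). Here n = 4 and Σtᵢ = 11.1 + 6.1 + 10.5 + 11.8 = 39.5.
Posterior ∝ μe^(−3μ) · μ^4e^(−39.5μ) = μ^5e^(−42.5μ), i.e. Gamma(6, 42.5).
Mode = (a−1)/b = 5/42.5 ≈ 0.118.

μ̂_MAP = 0.118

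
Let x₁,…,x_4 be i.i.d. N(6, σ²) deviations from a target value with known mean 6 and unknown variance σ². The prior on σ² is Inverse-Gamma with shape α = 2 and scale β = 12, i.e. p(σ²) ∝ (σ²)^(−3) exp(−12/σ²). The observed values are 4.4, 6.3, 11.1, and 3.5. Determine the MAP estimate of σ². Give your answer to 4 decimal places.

Sum of squared deviations about the known mean: SS = (4.4−6)² + (6.3−6)² + (11.1−6)² + (3.5−6)² = 34.91.
The Normal likelihood contributes (σ²)^(−n/2) exp(−SS/(2σ²)), so the posterior is Inverse-Gamma(α + n/2, β + SS/2) = Inverse-Gamma(4, 29.455).
The mode of Inverse-Gamma(a, b) is b/(a+1) = 29.455/5 ≈ 5.8910.

σ̂²_MAP = 5.8910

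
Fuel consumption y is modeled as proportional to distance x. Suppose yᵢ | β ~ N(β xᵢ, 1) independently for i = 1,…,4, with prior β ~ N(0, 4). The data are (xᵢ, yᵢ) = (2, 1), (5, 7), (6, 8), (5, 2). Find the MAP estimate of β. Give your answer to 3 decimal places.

log p(β | y) = −Σ(yᵢ − βxᵢ)²/(2·1) − β²/(2·4) + const.
Setting the derivative to zero: Σxᵢ(yᵢ − βxᵢ)/1 − β/4 = 0, so β = Σxᵢyᵢ / (Σxᵢ² + σ²/τ²).
Σxᵢyᵢ = 2·1 + 5·7 + 6·8 + 5·2 = 95; Σxᵢ² = 90; σ²/τ² = 0.25.
β̂_MAP = 95 / (90 + 0.25) = 95/90.25 ≈ 1.053.

β̂_MAP = 1.053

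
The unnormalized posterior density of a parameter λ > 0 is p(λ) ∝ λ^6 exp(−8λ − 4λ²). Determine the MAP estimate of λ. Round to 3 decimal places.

λ̂_MAP = 0.500

ℓ'(λ) = 6/λ − 8 − 8λ. Setting this to zero and multiplying by λ: 8λ² + 8λ − 6 = 0.
λ = (−8 + √(8² + 4·8·6)) / (2·8) = (−8 + √256) / 16 = (−8 + 16)/16 = 1/2.
ℓ''(λ) = −6/λ² − 8 < 0, confirming a maximum.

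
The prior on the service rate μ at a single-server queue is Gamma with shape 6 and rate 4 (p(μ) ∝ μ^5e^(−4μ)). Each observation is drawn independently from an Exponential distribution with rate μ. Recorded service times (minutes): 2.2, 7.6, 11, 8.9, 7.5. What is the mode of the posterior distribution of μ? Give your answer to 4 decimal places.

μ̂_MAP = 0.2427

The Exponential(rate=μ) likelihood is ∝ μ^n e^(−μΣtᵢ). Here n = 5 and Σtᵢ = 2.2 + 7.6 + 11 + 8.9 + 7.5 = 37.2.
Posterior ∝ μ^5e^(−4μ) · μ^5e^(−37.2μ) = μ^10e^(−41.2μ), i.e. Gamma(11, 41.2).
Mode = (a−1)/b = 10/41.2 ≈ 0.2427.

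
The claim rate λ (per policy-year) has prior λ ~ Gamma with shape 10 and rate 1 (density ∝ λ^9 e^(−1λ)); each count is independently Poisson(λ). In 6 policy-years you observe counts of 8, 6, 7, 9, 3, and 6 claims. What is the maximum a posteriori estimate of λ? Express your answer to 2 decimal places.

Σxᵢ = 8+6+7+9+3+6 = 39, with n = 6.
Posterior ∝ λ^9e^(−1λ) · λ^39e^(−6λ) = λ^48e^(−7λ), i.e. Gamma(shape=49, rate=7).
The mode of a Gamma(a, b) with a ≥ 1 (shape–rate) is (a−1)/b = 48/7 ≈ 6.86.

λ̂_MAP = 6.86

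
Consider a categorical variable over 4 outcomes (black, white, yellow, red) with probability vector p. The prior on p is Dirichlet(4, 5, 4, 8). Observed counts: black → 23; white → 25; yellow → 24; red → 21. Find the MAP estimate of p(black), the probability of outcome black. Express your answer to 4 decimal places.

MAP estimate of p(black) = 0.2364

The posterior is Dirichlet(αᵢ + nᵢ) = Dirichlet(27, 30, 28, 29).
For a Dirichlet(a₁,…,a_K) with all aᵢ > 1, the mode has j-th component (aⱼ − 1)/(Σaᵢ − K).
Here Σaᵢ = 114 and K = 4, so p(black) = (27 − 1)/(114 − 4) = 26/110 ≈ 0.2364.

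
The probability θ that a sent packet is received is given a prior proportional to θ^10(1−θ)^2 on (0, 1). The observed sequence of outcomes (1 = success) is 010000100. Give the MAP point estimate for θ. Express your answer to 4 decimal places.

The prior density ∝ θ^10(1−θ)^2 is the kernel of Beta(11, 3).
Data: 2 successes in 9 trials (from the sequence). The binomial likelihood contributes θ^2(1−θ)^7, so the posterior is Beta(11+2, 3+7) = Beta(13, 10).
For Beta(a, b) with a, b > 1 the mode is (a−1)/(a+b−2) = 12/21 ≈ 0.5714.

θ̂_MAP = 0.5714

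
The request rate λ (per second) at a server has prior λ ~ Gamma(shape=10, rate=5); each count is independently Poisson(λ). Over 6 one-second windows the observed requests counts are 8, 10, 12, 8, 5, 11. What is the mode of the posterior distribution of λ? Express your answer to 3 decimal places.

Σxᵢ = 8+10+12+8+5+11 = 54, with n = 6.
Posterior ∝ λ^9e^(−5λ) · λ^54e^(−6λ) = λ^63e^(−11λ), i.e. Gamma(shape=64, rate=11).
The mode of a Gamma(a, b) with a ≥ 1 (shape–rate) is (a−1)/b = 63/11 ≈ 5.727.

λ̂_MAP = 5.727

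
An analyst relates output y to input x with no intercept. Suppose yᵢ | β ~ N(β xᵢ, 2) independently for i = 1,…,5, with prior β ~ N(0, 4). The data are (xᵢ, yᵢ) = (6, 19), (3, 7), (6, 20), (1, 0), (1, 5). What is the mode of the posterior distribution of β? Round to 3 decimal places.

log p(β | y) = −Σ(yᵢ − βxᵢ)²/(2·2) − β²/(2·4) + const.
Setting the derivative to zero: Σxᵢ(yᵢ − βxᵢ)/2 − β/4 = 0, so β = Σxᵢyᵢ / (Σxᵢ² + σ²/τ²).
Σxᵢyᵢ = 6·19 + 3·7 + 6·20 + 1·0 + 1·5 = 260; Σxᵢ² = 83; σ²/τ² = 0.5.
β̂_MAP = 260 / (83 + 0.5) = 260/83.5 ≈ 3.114.

β̂_MAP = 3.114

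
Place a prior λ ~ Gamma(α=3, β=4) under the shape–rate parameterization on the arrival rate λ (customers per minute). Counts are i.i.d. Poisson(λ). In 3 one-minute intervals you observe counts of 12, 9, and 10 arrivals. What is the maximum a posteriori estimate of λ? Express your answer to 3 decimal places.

λ̂_MAP = 4.714

Σxᵢ = 12+9+10 = 31, with n = 3.
Posterior ∝ λ^2e^(−4λ) · λ^31e^(−3λ) = λ^33e^(−7λ), i.e. Gamma(shape=34, rate=7).
The mode of a Gamma(a, b) with a ≥ 1 (shape–rate) is (a−1)/b = 33/7 ≈ 4.714.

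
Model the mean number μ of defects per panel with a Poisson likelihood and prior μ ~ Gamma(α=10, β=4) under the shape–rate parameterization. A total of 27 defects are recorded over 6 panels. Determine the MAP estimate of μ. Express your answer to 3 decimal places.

μ̂_MAP = 3.600

Σxᵢ = 27, n = 6.
Posterior ∝ μ^9e^(−4μ) · μ^27e^(−6μ) = μ^36e^(−10μ), i.e. Gamma(shape=37, rate=10).
The mode of a Gamma(a, b) with a ≥ 1 (shape–rate) is (a−1)/b = 36/10 ≈ 3.600.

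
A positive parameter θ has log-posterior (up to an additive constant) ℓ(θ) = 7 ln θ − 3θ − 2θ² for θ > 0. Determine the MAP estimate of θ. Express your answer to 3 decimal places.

ℓ'(θ) = 7/θ − 3 − 4θ. Setting this to zero and multiplying by θ: 4θ² + 3θ − 7 = 0.
θ = (−3 + √(3² + 4·4·7)) / (2·4) = (−3 + √121) / 8 = (−3 + 11)/8 = 1.
ℓ''(θ) = −7/θ² − 4 < 0, confirming a maximum.

θ̂_MAP = 1.000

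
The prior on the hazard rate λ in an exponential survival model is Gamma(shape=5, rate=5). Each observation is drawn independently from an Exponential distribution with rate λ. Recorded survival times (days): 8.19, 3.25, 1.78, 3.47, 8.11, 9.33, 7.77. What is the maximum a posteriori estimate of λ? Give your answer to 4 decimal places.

λ̂_MAP = 0.2345

The Exponential(rate=λ) likelihood is ∝ λ^n e^(−λΣtᵢ). Here n = 7 and Σtᵢ = 8.19 + 3.25 + 1.78 + 3.47 + 8.11 + 9.33 + 7.77 = 41.90.
Posterior ∝ λ^4e^(−5λ) · λ^7e^(−41.90λ) = λ^11e^(−46.90λ), i.e. Gamma(12, 46.90).
Mode = (a−1)/b = 11/46.90 ≈ 0.2345.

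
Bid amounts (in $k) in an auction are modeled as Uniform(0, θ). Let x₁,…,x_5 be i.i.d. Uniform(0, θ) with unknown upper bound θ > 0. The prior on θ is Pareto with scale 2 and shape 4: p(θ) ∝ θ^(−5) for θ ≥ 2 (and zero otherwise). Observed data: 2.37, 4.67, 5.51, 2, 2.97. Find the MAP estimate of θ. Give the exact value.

θ̂_MAP = 5.51

The Uniform(0, θ) likelihood is θ^(−n) for θ ≥ max(xᵢ), zero otherwise. Here max(xᵢ) = 5.51.
Posterior ∝ θ^(−5) · θ^(−5) = θ^(−10) on θ ≥ max(2, 5.51) = 5.51.
This density is strictly decreasing in θ, so the posterior mode lies at the lower boundary of the support.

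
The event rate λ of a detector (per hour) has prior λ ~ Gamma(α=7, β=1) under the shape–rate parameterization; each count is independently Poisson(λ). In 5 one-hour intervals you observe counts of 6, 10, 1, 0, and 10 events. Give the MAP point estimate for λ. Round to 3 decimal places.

λ̂_MAP = 5.500

Σxᵢ = 6+10+1+0+10 = 27, with n = 5.
Posterior ∝ λ^6e^(−1λ) · λ^27e^(−5λ) = λ^33e^(−6λ), i.e. Gamma(shape=34, rate=6).
The mode of a Gamma(a, b) with a ≥ 1 (shape–rate) is (a−1)/b = 33/6 ≈ 5.500.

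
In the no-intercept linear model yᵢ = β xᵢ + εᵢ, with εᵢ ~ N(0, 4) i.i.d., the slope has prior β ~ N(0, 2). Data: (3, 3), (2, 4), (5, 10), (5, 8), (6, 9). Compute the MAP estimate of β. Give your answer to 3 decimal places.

β̂_MAP = 1.594

log p(β | y) = −Σ(yᵢ − βxᵢ)²/(2·4) − β²/(2·2) + const.
Setting the derivative to zero: Σxᵢ(yᵢ − βxᵢ)/4 − β/2 = 0, so β = Σxᵢyᵢ / (Σxᵢ² + σ²/τ²).
Σxᵢyᵢ = 3·3 + 2·4 + 5·10 + 5·8 + 6·9 = 161; Σxᵢ² = 99; σ²/τ² = 2.
β̂_MAP = 161 / (99 + 2) = 161/101 ≈ 1.594.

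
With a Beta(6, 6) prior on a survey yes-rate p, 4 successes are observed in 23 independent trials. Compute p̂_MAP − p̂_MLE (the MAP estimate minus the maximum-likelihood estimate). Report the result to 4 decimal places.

MAP − MLE = 0.0988

Posterior is Beta(10, 25); MAP = (10−1)/(35−2) = 9/33 ≈ 0.27273.
MLE ignores the prior: p̂_MLE = k/n = 4/23 ≈ 0.17391.
Difference = 9/33 − 4/23 = 25/253 ≈ 0.0988.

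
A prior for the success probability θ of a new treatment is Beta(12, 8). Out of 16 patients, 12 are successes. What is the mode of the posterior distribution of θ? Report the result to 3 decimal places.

θ̂_MAP = 0.676

Prior: Beta(12, 8).
Data: 12 successes in 16 trials. The binomial likelihood contributes θ^12(1−θ)^4, so the posterior is Beta(12+12, 8+4) = Beta(24, 12).
For Beta(a, b) with a, b > 1 the mode is (a−1)/(a+b−2) = 23/34 ≈ 0.676.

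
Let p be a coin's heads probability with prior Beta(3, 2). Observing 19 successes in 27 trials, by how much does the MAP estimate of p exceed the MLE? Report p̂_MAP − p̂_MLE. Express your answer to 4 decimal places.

Posterior is Beta(22, 10); MAP = (22−1)/(32−2) = 21/30 ≈ 0.70000.
MLE ignores the prior: p̂_MLE = k/n = 19/27 ≈ 0.70370.
Difference = 21/30 − 19/27 = -1/270 ≈ -0.0037.

MAP − MLE = -0.0037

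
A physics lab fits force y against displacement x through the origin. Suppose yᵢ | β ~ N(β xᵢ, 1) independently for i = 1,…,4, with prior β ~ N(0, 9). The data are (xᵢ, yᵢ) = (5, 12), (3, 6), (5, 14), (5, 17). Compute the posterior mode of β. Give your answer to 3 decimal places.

β̂_MAP = 2.770

log p(β | y) = −Σ(yᵢ − βxᵢ)²/(2·1) − β²/(2·9) + const.
Setting the derivative to zero: Σxᵢ(yᵢ − βxᵢ)/1 − β/9 = 0, so β = Σxᵢyᵢ / (Σxᵢ² + σ²/τ²).
Σxᵢyᵢ = 5·12 + 3·6 + 5·14 + 5·17 = 233; Σxᵢ² = 84; σ²/τ² = 1/9.
β̂_MAP = 233 / (84 + 1/9) = 233/(757/9) = 2097/757 ≈ 2.770.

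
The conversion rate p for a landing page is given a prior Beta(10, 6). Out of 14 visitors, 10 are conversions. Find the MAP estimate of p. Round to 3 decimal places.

p̂_MAP = 0.679

Prior: Beta(10, 6).
Data: 10 successes in 14 trials. The binomial likelihood contributes p^10(1−p)^4, so the posterior is Beta(10+10, 6+4) = Beta(20, 10).
For Beta(a, b) with a, b > 1 the mode is (a−1)/(a+b−2) = 19/28 ≈ 0.679.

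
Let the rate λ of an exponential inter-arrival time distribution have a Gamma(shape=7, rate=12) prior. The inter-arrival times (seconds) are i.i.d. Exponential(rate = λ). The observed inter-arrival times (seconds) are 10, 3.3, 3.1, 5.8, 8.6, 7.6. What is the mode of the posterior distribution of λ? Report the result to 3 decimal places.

The Exponential(rate=λ) likelihood is ∝ λ^n e^(−λΣtᵢ). Here n = 6 and Σtᵢ = 10 + 3.3 + 3.1 + 5.8 + 8.6 + 7.6 = 38.4.
Posterior ∝ λ^6e^(−12λ) · λ^6e^(−38.4λ) = λ^12e^(−50.4λ), i.e. Gamma(13, 50.4).
Mode = (a−1)/b = 12/50.4 ≈ 0.238.

λ̂_MAP = 0.238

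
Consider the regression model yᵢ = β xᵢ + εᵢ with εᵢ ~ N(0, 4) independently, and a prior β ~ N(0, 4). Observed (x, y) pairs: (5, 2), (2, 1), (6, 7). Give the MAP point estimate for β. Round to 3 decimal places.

log p(β | y) = −Σ(yᵢ − βxᵢ)²/(2·4) − β²/(2·4) + const.
Setting the derivative to zero: Σxᵢ(yᵢ − βxᵢ)/4 − β/4 = 0, so β = Σxᵢyᵢ / (Σxᵢ² + σ²/τ²).
Σxᵢyᵢ = 5·2 + 2·1 + 6·7 = 54; Σxᵢ² = 65; σ²/τ² = 1.
β̂_MAP = 54 / (65 + 1) = 54/66 ≈ 0.818.

β̂_MAP = 0.818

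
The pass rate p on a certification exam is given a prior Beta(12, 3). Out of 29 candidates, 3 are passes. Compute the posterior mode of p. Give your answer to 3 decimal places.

Prior: Beta(12, 3).
Data: 3 successes in 29 trials. The binomial likelihood contributes p^3(1−p)^26, so the posterior is Beta(12+3, 3+26) = Beta(15, 29).
For Beta(a, b) with a, b > 1 the mode is (a−1)/(a+b−2) = 14/42 ≈ 0.333.

p̂_MAP = 0.333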